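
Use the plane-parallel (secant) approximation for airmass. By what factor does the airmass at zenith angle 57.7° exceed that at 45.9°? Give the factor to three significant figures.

X(57.7°)/X(45.9°) = sec 57.7° / sec 45.9° = cos 45.9° / cos 57.7° = 0.6959/0.5344 = 1.3023.

1.30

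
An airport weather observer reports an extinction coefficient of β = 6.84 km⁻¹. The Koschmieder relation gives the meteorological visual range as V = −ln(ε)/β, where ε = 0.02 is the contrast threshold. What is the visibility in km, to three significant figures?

V = −ln(0.02) / 6.84 = 3.912 / 6.84 = 0.5719 km.

0.572 km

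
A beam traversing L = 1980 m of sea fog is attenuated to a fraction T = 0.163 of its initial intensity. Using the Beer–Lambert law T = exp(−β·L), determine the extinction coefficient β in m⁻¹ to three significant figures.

0.000916 m⁻¹

Beer–Lambert: T = exp(−βL) ⇒ β = −ln(T)/L = −ln(0.163)/1980 = 1.8140/1980 = 0.0009162 m⁻¹.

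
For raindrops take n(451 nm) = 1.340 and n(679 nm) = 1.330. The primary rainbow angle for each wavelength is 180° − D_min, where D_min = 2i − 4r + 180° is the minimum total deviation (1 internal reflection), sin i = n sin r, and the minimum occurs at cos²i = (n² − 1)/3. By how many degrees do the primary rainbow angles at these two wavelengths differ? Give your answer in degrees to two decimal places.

1.45°

At 451 nm (n = 1.340): cos²i = 0.26520 → i = 59.004°, r = 39.770°, D_min = 138.929°, rainbow angle = 41.071°.
At 679 nm (n = 1.330): cos²i = 0.25630 → i = 59.585°, r = 40.422°, D_min = 137.484°, rainbow angle = 42.516°.
Angular width = |41.071° − 42.516°| = 1.445°.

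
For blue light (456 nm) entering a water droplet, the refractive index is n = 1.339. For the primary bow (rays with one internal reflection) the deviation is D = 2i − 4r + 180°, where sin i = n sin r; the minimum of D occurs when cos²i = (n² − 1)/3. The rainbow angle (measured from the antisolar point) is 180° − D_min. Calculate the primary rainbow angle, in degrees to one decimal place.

cos²i = (1.79292 − 1)/3 = 0.26431; i = arccos(0.51411) = 59.062°.
sin r = sin 59.062°/1.339 = 0.64057; r = 39.834°.
D_min = 2·59.062° − 4·39.834° + 180° = 138.786°.
Rainbow angle = 180° − D_min = 41.214°.

41.2°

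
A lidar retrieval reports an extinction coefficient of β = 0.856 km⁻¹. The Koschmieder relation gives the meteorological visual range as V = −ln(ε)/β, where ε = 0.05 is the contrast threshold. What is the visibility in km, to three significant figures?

3.50 km

V = −ln(0.05) / 0.856 = 2.996 / 0.856 = 3.4997 km.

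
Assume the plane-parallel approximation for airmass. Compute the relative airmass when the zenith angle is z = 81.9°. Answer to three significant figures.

X = sec z = 1/cos 81.9° = 1/0.1409 = 7.0972.

7.10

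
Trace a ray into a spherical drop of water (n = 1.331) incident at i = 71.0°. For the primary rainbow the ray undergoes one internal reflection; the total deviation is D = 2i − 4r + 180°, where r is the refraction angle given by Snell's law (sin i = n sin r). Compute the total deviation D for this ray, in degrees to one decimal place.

140.9°

sin r = sin 71.0° / 1.331 = 0.9455/1.331 = 0.7104; r = 45.27°.
D = 2·71.0° − 4·45.27° + 180° = 142.00° − 181.06° + 180° = 140.94°.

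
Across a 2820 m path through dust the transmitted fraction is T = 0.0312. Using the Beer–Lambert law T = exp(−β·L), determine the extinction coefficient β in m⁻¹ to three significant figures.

Beer–Lambert: T = exp(−βL) ⇒ β = −ln(T)/L = −ln(0.0312)/2820 = 3.4673/2820 = 0.00123 m⁻¹.

0.00123 m⁻¹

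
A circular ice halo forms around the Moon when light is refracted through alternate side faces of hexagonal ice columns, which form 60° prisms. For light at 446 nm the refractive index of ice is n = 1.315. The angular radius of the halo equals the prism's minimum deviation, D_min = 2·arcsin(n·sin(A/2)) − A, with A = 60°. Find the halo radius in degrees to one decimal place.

n·sin(A/2) = 1.315 × sin 30° = 1.315 × 0.5000 = 0.6575.
D_min = 2·arcsin(0.6575) − 60° = 2 × 41.109° − 60° = 22.219°.

22.2°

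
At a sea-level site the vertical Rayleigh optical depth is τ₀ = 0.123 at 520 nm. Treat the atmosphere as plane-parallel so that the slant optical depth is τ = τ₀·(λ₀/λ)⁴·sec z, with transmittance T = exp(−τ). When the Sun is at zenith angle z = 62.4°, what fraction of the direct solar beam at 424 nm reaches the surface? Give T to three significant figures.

0.548

sec 62.4° = 2.1584.
τ = 0.123 × (520/424)⁴ × 2.1584 = 0.123 × 2.2623 × 2.1584 = 0.6006.
T = exp(−0.6006) = 0.5485.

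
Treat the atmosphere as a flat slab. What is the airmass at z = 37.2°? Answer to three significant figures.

1.26

X = sec z = 1/cos 37.2° = 1/0.7965 = 1.2554.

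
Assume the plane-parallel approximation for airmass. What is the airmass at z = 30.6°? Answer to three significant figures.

X = sec z = 1/cos 30.6° = 1/0.8607 = 1.1618.

1.16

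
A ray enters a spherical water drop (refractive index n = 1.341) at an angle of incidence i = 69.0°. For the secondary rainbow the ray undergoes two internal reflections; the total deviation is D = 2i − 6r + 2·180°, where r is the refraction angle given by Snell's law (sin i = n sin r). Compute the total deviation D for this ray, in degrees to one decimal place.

233.3°

sin r = sin 69.0° / 1.341 = 0.9336/1.341 = 0.6962; r = 44.12°.
D = 2·69.0° − 6·44.12° + 2·180° = 138.00° − 264.73° + 360° = 233.27°.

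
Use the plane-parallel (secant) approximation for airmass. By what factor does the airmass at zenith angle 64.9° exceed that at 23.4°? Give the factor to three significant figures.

X(64.9°)/X(23.4°) = sec 64.9° / sec 23.4° = cos 23.4° / cos 64.9° = 0.9178/0.4242 = 2.1635.

2.16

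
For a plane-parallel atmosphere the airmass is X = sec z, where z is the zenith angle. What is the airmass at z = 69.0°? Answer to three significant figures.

2.79

X = sec z = 1/cos 69.0° = 1/0.3584 = 2.7904.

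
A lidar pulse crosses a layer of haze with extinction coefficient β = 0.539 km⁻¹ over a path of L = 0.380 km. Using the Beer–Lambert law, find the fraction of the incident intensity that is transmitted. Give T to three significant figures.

τ = β·L = 0.539 × 0.380 = 0.2048.
T = exp(−0.2048) = 0.8148.

0.815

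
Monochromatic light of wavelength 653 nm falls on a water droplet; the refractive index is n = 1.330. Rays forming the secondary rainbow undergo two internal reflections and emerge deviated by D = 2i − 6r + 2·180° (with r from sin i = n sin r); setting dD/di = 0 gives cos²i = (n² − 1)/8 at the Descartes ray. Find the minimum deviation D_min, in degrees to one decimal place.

230.1°

cos²i = (1.76890 − 1)/8 = 0.09611; i = arccos(0.31002) = 71.940°.
sin r = sin 71.940°/1.330 = 0.71483; r = 45.630°.
D_min = 2·71.940° − 6·45.630° + 360° = 230.101°.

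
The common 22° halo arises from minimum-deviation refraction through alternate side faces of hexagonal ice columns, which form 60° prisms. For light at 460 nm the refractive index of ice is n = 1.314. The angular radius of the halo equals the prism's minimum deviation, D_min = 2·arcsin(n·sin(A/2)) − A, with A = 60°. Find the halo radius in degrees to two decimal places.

22.14°

n·sin(A/2) = 1.314 × sin 30° = 1.314 × 0.5000 = 0.6570.
D_min = 2·arcsin(0.6570) − 60° = 2 × 41.071° − 60° = 22.143°.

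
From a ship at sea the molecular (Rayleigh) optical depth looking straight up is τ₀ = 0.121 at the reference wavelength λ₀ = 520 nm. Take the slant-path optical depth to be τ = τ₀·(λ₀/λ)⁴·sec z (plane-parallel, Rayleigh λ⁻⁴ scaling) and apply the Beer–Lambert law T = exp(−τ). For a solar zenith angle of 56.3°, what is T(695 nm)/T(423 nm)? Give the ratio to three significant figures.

Airmass: sec 56.3° = 1.8023.
τ(695 nm) = 0.121 × (520/695)⁴ × 1.8023 = 0.121 × 0.3134 × 1.8023 = 0.0683.
τ(423 nm) = 0.121 × (520/423)⁴ × 1.8023 = 0.121 × 2.2838 × 1.8023 = 0.4980.
T(695)/T(423) = exp(τ_B − τ_A) = exp(0.4297) = 1.5368.

1.54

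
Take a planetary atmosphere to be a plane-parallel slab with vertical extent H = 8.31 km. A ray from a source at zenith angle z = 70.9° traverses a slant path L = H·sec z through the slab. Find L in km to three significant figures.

25.4 km

sec z = 1/cos 70.9° = 3.0561.
L = 8.31 × 3.0561 = 25.396 km.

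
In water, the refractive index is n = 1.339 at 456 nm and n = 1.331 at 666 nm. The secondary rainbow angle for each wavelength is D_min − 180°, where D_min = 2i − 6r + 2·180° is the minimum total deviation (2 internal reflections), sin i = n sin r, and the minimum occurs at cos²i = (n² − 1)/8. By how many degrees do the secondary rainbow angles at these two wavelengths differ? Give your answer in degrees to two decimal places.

At 456 nm (n = 1.339): cos²i = 0.09912 → i = 71.650°, r = 45.141°, D_min = 232.451°, rainbow angle = 52.451°.
At 666 nm (n = 1.331): cos²i = 0.09645 → i = 71.907°, r = 45.575°, D_min = 230.365°, rainbow angle = 50.365°.
Angular width = |52.451° − 50.365°| = 2.086°.

2.09°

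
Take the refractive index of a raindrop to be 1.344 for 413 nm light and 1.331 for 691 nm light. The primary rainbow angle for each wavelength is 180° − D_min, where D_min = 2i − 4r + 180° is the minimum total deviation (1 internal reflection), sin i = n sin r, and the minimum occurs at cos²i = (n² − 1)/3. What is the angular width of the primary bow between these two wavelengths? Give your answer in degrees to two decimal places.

At 413 nm (n = 1.344): cos²i = 0.26878 → i = 58.772°, r = 39.512°, D_min = 139.495°, rainbow angle = 40.505°.
At 691 nm (n = 1.331): cos²i = 0.25719 → i = 59.527°, r = 40.356°, D_min = 137.630°, rainbow angle = 42.370°.
Angular width = |40.505° − 42.370°| = 1.865°.

1.86°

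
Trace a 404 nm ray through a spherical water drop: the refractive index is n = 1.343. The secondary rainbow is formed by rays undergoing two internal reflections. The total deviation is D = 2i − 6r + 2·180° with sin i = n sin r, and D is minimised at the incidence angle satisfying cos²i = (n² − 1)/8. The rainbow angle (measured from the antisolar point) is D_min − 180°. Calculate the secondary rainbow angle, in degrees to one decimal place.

53.5°

cos²i = (1.80365 − 1)/8 = 0.10046; i = arccos(0.31695) = 71.522°.
sin r = sin 71.522°/1.343 = 0.70621; r = 44.928°.
D_min = 2·71.522° − 6·44.928° + 360° = 233.478°.
Rainbow angle = D_min − 180° = 53.478°.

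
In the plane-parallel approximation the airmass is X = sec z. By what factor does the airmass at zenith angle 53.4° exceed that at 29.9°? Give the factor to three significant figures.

X(53.4°)/X(29.9°) = sec 53.4° / sec 29.9° = cos 29.9° / cos 53.4° = 0.8669/0.5962 = 1.4540.

1.45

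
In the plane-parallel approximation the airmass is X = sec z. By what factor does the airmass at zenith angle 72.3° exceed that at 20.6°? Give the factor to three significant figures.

X(72.3°)/X(20.6°) = sec 72.3° / sec 20.6° = cos 20.6° / cos 72.3° = 0.9361/0.3040 = 3.0788.

3.08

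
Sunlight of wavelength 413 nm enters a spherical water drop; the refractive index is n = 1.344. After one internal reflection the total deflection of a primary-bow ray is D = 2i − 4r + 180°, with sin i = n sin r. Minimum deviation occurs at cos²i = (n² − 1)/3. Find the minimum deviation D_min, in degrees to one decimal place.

cos²i = (1.80634 − 1)/3 = 0.26878; i = arccos(0.51844) = 58.772°.
sin r = sin 58.772°/1.344 = 0.63625; r = 39.512°.
D_min = 2·58.772° − 4·39.512° + 180° = 139.495°.

139.5°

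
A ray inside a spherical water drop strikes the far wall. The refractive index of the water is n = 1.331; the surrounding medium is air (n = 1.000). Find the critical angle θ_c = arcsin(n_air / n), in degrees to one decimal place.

sin θ_c = n_air / n = 1.000 / 1.331 = 0.7513.
θ_c = arcsin(0.7513) = 48.70°.

48.7°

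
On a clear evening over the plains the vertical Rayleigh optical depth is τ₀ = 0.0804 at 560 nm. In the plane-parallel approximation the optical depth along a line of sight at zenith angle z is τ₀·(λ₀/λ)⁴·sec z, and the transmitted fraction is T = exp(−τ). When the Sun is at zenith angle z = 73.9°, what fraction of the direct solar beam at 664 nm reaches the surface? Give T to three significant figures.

sec 73.9° = 3.6060.
τ = 0.0804 × (560/664)⁴ × 3.6060 = 0.0804 × 0.5059 × 3.6060 = 0.1467.
T = exp(−0.1467) = 0.8636.

0.864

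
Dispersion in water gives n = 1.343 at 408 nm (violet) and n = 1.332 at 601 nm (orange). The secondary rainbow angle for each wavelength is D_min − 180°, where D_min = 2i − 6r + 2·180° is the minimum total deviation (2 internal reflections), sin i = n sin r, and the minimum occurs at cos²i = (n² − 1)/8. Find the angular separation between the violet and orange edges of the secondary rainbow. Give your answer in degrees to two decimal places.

2.85°

At 408 nm (n = 1.343): cos²i = 0.10046 → i = 71.522°, r = 44.928°, D_min = 233.478°, rainbow angle = 53.478°.
At 601 nm (n = 1.332): cos²i = 0.09678 → i = 71.875°, r = 45.520°, D_min = 230.628°, rainbow angle = 50.628°.
Angular width = |53.478° − 50.628°| = 2.849°.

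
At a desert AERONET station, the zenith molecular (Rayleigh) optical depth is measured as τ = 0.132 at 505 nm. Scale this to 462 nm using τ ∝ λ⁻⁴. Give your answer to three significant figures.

τ(462 nm) = τ(505 nm) × (505/462)⁴ = 0.132 × (1.0931)⁴ = 0.132 × 1.4276 = 0.1884.

0.188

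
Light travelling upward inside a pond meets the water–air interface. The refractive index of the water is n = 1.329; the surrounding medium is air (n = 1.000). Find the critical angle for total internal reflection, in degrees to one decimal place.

sin θ_c = n_air / n = 1.000 / 1.329 = 0.7524.
θ_c = arcsin(0.7524) = 48.80°.

48.8°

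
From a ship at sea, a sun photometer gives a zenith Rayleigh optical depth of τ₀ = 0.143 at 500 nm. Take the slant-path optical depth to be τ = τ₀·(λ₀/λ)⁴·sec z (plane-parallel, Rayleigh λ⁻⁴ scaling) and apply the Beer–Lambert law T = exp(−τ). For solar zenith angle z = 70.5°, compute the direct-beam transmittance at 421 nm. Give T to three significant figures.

sec 70.5° = 2.9957.
τ = 0.143 × (500/421)⁴ × 2.9957 = 0.143 × 1.9895 × 2.9957 = 0.8523.
T = exp(−0.8523) = 0.4264.

0.426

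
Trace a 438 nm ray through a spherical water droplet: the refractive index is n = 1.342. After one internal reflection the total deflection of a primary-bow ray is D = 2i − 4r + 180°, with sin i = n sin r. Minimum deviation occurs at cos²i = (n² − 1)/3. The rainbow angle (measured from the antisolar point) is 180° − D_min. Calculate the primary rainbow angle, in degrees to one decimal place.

40.8°

cos²i = (1.80096 − 1)/3 = 0.26699; i = arccos(0.51671) = 58.888°.
sin r = sin 58.888°/1.342 = 0.63797; r = 39.641°.
D_min = 2·58.888° − 4·39.641° + 180° = 139.213°.
Rainbow angle = 180° − D_min = 40.787°.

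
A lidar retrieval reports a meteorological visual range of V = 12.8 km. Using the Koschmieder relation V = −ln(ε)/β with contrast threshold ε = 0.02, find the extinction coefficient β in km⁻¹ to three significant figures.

β = −ln(0.02) / V = 3.912 / 12.8 = 0.3056 km⁻¹.

0.306 km⁻¹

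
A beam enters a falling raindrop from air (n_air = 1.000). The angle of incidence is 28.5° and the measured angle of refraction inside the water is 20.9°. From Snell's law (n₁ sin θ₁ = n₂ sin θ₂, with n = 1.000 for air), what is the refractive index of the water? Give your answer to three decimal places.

n = sin θ_i / sin θ_r = sin 28.5° / sin 20.9° = 0.4772 / 0.3567 = 1.3376.

1.338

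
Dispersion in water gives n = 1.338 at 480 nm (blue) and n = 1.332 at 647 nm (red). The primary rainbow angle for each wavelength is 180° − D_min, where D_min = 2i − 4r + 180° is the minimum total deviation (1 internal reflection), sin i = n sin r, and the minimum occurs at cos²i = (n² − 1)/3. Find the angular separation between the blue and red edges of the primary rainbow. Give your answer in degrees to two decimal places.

0.87°

At 480 nm (n = 1.338): cos²i = 0.26341 → i = 59.120°, r = 39.899°, D_min = 138.643°, rainbow angle = 41.357°.
At 647 nm (n = 1.332): cos²i = 0.25807 → i = 59.469°, r = 40.290°, D_min = 137.776°, rainbow angle = 42.224°.
Angular width = |41.357° − 42.224°| = 0.867°.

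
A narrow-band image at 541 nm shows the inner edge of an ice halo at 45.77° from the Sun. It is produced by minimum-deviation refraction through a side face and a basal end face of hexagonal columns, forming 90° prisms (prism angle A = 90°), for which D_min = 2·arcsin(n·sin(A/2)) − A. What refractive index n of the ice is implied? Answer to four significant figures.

Rearranging: n = sin((D_min + A)/2) / sin(A/2).
(D_min + A)/2 = (45.77° + 90°)/2 = 67.885°.
n = sin 67.885° / sin 45° = 0.9264 / 0.7071 = 1.3102.

1.310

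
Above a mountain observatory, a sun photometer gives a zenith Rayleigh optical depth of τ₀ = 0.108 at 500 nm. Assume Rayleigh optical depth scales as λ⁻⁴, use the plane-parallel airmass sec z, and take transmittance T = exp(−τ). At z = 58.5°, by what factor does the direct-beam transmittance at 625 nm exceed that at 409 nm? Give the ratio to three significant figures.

Airmass: sec 58.5° = 1.9139.
τ(625 nm) = 0.108 × (500/625)⁴ × 1.9139 = 0.108 × 0.4096 × 1.9139 = 0.0847.
τ(409 nm) = 0.108 × (500/409)⁴ × 1.9139 = 0.108 × 2.2335 × 1.9139 = 0.4617.
T(625)/T(409) = exp(τ_B − τ_A) = exp(0.3770) = 1.4579.

1.46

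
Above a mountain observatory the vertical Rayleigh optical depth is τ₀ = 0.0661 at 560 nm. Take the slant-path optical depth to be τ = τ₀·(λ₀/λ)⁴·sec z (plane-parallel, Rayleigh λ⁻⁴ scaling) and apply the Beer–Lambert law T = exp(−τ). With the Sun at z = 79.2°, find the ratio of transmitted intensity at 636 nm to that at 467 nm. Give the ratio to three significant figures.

1.68

Airmass: sec 79.2° = 5.3367.
τ(636 nm) = 0.0661 × (560/636)⁴ × 5.3367 = 0.0661 × 0.6011 × 5.3367 = 0.2120.
τ(467 nm) = 0.0661 × (560/467)⁴ × 5.3367 = 0.0661 × 2.0677 × 5.3367 = 0.7294.
T(636)/T(467) = exp(τ_B − τ_A) = exp(0.5174) = 1.6776.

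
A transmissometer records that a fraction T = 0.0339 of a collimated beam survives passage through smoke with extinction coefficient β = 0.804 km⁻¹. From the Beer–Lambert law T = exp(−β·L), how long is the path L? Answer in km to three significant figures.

4.21 km

Beer–Lambert: T = exp(−βL) ⇒ L = −ln(T)/β = −ln(0.0339)/0.804 = 3.3843/0.804 = 4.209 km.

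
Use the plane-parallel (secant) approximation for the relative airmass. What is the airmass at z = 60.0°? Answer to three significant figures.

2.00

X = sec z = 1/cos 60.0° = 1/0.5000 = 2.0000.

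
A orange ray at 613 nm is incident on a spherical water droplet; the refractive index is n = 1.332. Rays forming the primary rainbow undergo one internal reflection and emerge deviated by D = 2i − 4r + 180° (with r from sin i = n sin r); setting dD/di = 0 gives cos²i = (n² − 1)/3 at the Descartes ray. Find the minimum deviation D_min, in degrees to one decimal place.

137.8°

cos²i = (1.77422 − 1)/3 = 0.25807; i = arccos(0.50801) = 59.469°.
sin r = sin 59.469°/1.332 = 0.64666; r = 40.290°.
D_min = 2·59.469° − 4·40.290° + 180° = 137.776°.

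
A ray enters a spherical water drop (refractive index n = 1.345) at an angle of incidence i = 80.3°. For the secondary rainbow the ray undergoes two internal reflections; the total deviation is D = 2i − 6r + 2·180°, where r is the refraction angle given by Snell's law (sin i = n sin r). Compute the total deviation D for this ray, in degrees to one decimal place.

237.8°

sin r = sin 80.3° / 1.345 = 0.9857/1.345 = 0.7329; r = 47.13°.
D = 2·80.3° − 6·47.13° + 2·180° = 160.60° − 282.76° + 360° = 237.84°.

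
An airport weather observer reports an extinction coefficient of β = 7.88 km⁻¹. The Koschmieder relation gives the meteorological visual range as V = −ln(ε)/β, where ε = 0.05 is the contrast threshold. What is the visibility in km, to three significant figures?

V = −ln(0.05) / 7.88 = 2.996 / 7.88 = 0.3802 km.

0.380 km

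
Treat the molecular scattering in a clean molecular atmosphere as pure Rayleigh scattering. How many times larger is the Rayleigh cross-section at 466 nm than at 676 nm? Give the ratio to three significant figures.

Rayleigh scattering ∝ λ⁻⁴, so the ratio of coefficients is the inverse fourth power of the wavelength ratio.
σ(466)/σ(676) = (676/466)⁴ = (1.4506)⁴ = 4.428.

4.43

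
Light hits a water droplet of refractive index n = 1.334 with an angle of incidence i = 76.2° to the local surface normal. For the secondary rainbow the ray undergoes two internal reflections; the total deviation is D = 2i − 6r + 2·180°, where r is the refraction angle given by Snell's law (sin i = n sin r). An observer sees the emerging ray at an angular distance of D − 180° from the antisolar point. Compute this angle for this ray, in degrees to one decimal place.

sin r = sin 76.2° / 1.334 = 0.9711/1.334 = 0.7280; r = 46.72°.
D = 2·76.2° − 6·46.72° + 2·180° = 152.40° − 280.31° + 360° = 232.09°.
Angle from antisolar point = D − 180° = 52.09°.

52.1°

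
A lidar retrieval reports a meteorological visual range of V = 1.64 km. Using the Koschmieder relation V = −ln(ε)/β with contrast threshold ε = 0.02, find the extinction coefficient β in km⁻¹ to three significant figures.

β = −ln(0.02) / V = 3.912 / 1.64 = 2.3854 km⁻¹.

2.39 km⁻¹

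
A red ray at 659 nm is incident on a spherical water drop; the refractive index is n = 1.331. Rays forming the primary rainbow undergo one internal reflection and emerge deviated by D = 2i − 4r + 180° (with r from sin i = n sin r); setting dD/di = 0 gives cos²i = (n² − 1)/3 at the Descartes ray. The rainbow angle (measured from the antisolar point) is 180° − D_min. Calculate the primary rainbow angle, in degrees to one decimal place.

42.4°

cos²i = (1.77156 − 1)/3 = 0.25719; i = arccos(0.50714) = 59.527°.
sin r = sin 59.527°/1.331 = 0.64753; r = 40.356°.
D_min = 2·59.527° − 4·40.356° + 180° = 137.630°.
Rainbow angle = 180° − D_min = 42.370°.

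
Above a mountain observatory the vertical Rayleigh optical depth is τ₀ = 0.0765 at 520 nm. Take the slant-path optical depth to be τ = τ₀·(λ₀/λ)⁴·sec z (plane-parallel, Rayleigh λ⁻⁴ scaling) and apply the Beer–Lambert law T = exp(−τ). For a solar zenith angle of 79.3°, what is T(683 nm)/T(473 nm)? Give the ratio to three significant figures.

Airmass: sec 79.3° = 5.3860.
τ(683 nm) = 0.0765 × (520/683)⁴ × 5.3860 = 0.0765 × 0.3360 × 5.3860 = 0.1384.
τ(473 nm) = 0.0765 × (520/473)⁴ × 5.3860 = 0.0765 × 1.4607 × 5.3860 = 0.6019.
T(683)/T(473) = exp(τ_B − τ_A) = exp(0.4634) = 1.5895.

1.59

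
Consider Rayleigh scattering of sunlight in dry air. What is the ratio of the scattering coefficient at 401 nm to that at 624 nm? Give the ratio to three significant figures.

5.86

Rayleigh scattering ∝ λ⁻⁴, so the ratio of coefficients is the inverse fourth power of the wavelength ratio.
σ(401)/σ(624) = (624/401)⁴ = (1.5561)⁴ = 5.864.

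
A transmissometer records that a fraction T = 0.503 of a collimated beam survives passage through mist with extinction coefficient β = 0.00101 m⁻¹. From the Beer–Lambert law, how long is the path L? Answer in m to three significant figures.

680 m

Beer–Lambert: T = exp(−βL) ⇒ L = −ln(T)/β = −ln(0.503)/0.00101 = 0.6872/0.00101 = 680.4 m.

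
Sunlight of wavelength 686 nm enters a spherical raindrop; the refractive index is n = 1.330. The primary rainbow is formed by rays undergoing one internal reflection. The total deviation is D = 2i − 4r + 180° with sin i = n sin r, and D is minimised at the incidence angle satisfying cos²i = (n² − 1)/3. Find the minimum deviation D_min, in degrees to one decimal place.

cos²i = (1.76890 − 1)/3 = 0.25630; i = arccos(0.50626) = 59.585°.
sin r = sin 59.585°/1.330 = 0.64841; r = 40.422°.
D_min = 2·59.585° − 4·40.422° + 180° = 137.484°.

137.5°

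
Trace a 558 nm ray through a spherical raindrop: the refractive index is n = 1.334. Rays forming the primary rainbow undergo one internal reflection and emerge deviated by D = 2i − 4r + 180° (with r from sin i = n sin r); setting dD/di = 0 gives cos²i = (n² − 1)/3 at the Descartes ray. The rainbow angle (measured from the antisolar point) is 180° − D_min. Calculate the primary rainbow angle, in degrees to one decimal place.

41.9°

cos²i = (1.77956 − 1)/3 = 0.25985; i = arccos(0.50976) = 59.352°.
sin r = sin 59.352°/1.334 = 0.64492; r = 40.159°.
D_min = 2·59.352° − 4·40.159° + 180° = 138.067°.
Rainbow angle = 180° − D_min = 41.933°.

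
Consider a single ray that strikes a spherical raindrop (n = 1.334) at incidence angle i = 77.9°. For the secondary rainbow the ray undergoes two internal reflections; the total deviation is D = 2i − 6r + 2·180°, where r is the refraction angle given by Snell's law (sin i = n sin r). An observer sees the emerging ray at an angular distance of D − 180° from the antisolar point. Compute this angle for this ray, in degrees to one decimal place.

53.0°

sin r = sin 77.9° / 1.334 = 0.9778/1.334 = 0.7330; r = 47.14°.
D = 2·77.9° − 6·47.14° + 2·180° = 155.80° − 282.82° + 360° = 232.98°.
Angle from antisolar point = D − 180° = 52.98°.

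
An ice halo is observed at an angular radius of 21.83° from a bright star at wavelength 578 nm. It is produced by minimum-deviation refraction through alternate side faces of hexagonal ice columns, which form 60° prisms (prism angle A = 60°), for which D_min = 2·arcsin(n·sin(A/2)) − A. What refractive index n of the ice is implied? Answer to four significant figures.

Rearranging: n = sin((D_min + A)/2) / sin(A/2).
(D_min + A)/2 = (21.83° + 60°)/2 = 40.915°.
n = sin 40.915° / sin 30° = 0.6549 / 0.5000 = 1.3099.

1.310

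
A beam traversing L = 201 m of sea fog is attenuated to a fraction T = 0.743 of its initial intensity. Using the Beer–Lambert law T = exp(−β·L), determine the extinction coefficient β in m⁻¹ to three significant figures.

Beer–Lambert: T = exp(−βL) ⇒ β = −ln(T)/L = −ln(0.743)/201 = 0.2971/201 = 0.001478 m⁻¹.

0.00148 m⁻¹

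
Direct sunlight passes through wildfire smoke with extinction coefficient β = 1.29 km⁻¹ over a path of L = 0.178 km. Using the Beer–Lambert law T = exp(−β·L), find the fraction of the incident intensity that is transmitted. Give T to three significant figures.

0.795

τ = β·L = 1.29 × 0.178 = 0.2296.
T = exp(−0.2296) = 0.7948.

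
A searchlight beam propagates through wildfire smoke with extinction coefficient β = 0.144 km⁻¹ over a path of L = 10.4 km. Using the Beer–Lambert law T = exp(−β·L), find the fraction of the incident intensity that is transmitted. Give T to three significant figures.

τ = β·L = 0.144 × 10.4 = 1.4976.
T = exp(−1.4976) = 0.2237.

0.224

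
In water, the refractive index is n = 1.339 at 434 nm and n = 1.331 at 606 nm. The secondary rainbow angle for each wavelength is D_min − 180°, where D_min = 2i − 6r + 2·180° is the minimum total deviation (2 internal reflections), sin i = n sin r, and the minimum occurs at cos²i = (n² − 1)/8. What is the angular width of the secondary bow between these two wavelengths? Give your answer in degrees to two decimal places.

2.09°

At 434 nm (n = 1.339): cos²i = 0.09912 → i = 71.650°, r = 45.141°, D_min = 232.451°, rainbow angle = 52.451°.
At 606 nm (n = 1.331): cos²i = 0.09645 → i = 71.907°, r = 45.575°, D_min = 230.365°, rainbow angle = 50.365°.
Angular width = |52.451° − 50.365°| = 2.086°.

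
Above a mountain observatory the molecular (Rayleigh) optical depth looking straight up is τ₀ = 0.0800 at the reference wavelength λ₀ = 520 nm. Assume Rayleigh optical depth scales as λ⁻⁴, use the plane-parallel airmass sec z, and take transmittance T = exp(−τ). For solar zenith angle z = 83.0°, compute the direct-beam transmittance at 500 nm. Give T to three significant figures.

0.464

sec 83.0° = 8.2055.
τ = 0.0800 × (520/500)⁴ × 8.2055 = 0.0800 × 1.1699 × 8.2055 = 0.7679.
T = exp(−0.7679) = 0.4640.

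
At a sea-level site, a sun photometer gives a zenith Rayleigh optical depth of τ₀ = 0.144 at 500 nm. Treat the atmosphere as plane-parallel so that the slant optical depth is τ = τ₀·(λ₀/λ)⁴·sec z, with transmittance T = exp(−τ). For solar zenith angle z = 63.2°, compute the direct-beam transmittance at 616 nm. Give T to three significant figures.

0.871

sec 63.2° = 2.2179.
τ = 0.144 × (500/616)⁴ × 2.2179 = 0.144 × 0.4341 × 2.2179 = 0.1386.
T = exp(−0.1386) = 0.8705.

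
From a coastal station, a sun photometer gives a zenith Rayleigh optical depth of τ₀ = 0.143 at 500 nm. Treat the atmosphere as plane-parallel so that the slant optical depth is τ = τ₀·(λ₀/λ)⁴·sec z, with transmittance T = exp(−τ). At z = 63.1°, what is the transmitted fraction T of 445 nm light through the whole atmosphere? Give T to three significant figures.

sec 63.1° = 2.2103.
τ = 0.143 × (500/445)⁴ × 2.2103 = 0.143 × 1.5938 × 2.2103 = 0.5038.
T = exp(−0.5038) = 0.6043.

0.604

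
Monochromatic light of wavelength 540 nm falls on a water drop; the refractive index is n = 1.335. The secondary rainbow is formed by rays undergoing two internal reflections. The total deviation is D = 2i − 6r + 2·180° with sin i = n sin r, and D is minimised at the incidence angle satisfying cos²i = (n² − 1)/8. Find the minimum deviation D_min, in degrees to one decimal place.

cos²i = (1.78222 − 1)/8 = 0.09778; i = arccos(0.31269) = 71.778°.
sin r = sin 71.778°/1.335 = 0.71150; r = 45.357°.
D_min = 2·71.778° − 6·45.357° + 360° = 231.414°.

231.4°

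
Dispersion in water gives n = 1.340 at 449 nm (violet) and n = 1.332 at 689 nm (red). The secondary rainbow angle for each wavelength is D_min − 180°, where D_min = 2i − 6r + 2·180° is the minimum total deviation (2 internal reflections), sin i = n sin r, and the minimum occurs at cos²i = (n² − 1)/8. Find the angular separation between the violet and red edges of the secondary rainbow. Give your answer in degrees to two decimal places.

2.08°

At 449 nm (n = 1.340): cos²i = 0.09945 → i = 71.618°, r = 45.088°, D_min = 232.709°, rainbow angle = 52.709°.
At 689 nm (n = 1.332): cos²i = 0.09678 → i = 71.875°, r = 45.520°, D_min = 230.628°, rainbow angle = 50.628°.
Angular width = |52.709° − 50.628°| = 2.080°.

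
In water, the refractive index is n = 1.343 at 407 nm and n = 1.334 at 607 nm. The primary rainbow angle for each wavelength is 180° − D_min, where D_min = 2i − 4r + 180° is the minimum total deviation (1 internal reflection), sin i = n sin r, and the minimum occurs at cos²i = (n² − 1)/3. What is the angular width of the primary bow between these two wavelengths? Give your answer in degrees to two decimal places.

At 407 nm (n = 1.343): cos²i = 0.26788 → i = 58.830°, r = 39.577°, D_min = 139.354°, rainbow angle = 40.646°.
At 607 nm (n = 1.334): cos²i = 0.25985 → i = 59.352°, r = 40.159°, D_min = 138.067°, rainbow angle = 41.933°.
Angular width = |40.646° − 41.933°| = 1.287°.

1.29°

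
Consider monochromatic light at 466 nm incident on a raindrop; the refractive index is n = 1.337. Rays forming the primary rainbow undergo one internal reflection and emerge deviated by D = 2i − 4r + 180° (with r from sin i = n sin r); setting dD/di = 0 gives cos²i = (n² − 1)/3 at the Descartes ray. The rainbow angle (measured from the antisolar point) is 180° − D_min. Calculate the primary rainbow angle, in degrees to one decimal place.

cos²i = (1.78757 − 1)/3 = 0.26252; i = arccos(0.51237) = 59.178°.
sin r = sin 59.178°/1.337 = 0.64231; r = 39.964°.
D_min = 2·59.178° − 4·39.964° + 180° = 138.500°.
Rainbow angle = 180° − D_min = 41.500°.

41.5°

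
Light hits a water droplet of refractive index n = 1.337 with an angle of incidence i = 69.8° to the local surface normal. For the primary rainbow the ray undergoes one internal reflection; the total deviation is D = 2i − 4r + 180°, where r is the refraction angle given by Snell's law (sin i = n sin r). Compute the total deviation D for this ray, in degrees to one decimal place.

141.3°

sin r = sin 69.8° / 1.337 = 0.9385/1.337 = 0.7019; r = 44.58°.
D = 2·69.8° − 4·44.58° + 180° = 139.60° − 178.33° + 180° = 141.27°.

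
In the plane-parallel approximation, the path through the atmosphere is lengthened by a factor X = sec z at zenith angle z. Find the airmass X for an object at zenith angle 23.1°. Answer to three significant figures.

1.09

X = sec z = 1/cos 23.1° = 1/0.9198 = 1.0872.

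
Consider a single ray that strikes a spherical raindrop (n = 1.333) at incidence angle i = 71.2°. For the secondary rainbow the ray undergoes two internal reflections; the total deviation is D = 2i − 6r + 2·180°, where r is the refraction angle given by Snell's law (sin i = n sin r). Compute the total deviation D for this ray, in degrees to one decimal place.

230.9°

sin r = sin 71.2° / 1.333 = 0.9466/1.333 = 0.7102; r = 45.25°.
D = 2·71.2° − 6·45.25° + 2·180° = 142.40° − 271.49° + 360° = 230.91°.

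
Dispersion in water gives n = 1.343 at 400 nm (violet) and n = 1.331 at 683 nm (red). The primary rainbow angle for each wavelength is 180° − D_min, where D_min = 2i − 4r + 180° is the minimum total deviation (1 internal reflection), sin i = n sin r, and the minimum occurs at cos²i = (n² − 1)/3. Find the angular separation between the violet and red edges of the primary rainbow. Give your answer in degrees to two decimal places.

1.72°

At 400 nm (n = 1.343): cos²i = 0.26788 → i = 58.830°, r = 39.577°, D_min = 139.354°, rainbow angle = 40.646°.
At 683 nm (n = 1.331): cos²i = 0.25719 → i = 59.527°, r = 40.356°, D_min = 137.630°, rainbow angle = 42.370°.
Angular width = |40.646° − 42.370°| = 1.724°.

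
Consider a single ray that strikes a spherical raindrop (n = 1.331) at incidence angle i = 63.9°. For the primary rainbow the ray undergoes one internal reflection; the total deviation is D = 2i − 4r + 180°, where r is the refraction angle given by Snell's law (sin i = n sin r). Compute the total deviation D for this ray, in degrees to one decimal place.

138.1°

sin r = sin 63.9° / 1.331 = 0.8980/1.331 = 0.6747; r = 42.43°.
D = 2·63.9° − 4·42.43° + 180° = 127.80° − 169.72° + 180° = 138.08°.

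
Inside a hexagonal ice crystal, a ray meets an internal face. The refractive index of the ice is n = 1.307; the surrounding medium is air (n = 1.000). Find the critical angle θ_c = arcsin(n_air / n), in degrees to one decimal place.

sin θ_c = n_air / n = 1.000 / 1.307 = 0.7651.
θ_c = arcsin(0.7651) = 49.92°.

49.9°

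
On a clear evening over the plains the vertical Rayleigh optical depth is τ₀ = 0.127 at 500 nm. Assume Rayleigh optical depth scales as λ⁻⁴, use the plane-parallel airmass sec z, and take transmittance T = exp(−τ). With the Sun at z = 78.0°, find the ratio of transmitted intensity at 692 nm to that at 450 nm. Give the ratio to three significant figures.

Airmass: sec 78.0° = 4.8097.
τ(692 nm) = 0.127 × (500/692)⁴ × 4.8097 = 0.127 × 0.2726 × 4.8097 = 0.1665.
τ(450 nm) = 0.127 × (500/450)⁴ × 4.8097 = 0.127 × 1.5242 × 4.8097 = 0.9310.
T(692)/T(450) = exp(τ_B − τ_A) = exp(0.7645) = 2.1480.

2.15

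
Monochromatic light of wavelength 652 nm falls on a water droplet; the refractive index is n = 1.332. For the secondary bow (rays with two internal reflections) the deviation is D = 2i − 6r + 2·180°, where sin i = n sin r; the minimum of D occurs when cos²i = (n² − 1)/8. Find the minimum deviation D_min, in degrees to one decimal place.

230.6°

cos²i = (1.77422 − 1)/8 = 0.09678; i = arccos(0.31109) = 71.875°.
sin r = sin 71.875°/1.332 = 0.71350; r = 45.520°.
D_min = 2·71.875° − 6·45.520° + 360° = 230.628°.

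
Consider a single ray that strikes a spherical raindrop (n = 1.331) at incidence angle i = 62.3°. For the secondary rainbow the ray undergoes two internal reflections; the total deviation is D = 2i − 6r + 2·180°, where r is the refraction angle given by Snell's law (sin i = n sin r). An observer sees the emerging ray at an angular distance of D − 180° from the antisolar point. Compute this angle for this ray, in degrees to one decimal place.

sin r = sin 62.3° / 1.331 = 0.8854/1.331 = 0.6652; r = 41.70°.
D = 2·62.3° − 6·41.70° + 2·180° = 124.60° − 250.19° + 360° = 234.41°.
Angle from antisolar point = D − 180° = 54.41°.

54.4°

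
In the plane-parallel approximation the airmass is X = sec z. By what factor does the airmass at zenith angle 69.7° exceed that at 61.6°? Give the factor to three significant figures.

X(69.7°)/X(61.6°) = sec 69.7° / sec 61.6° = cos 61.6° / cos 69.7° = 0.4756/0.3469 = 1.3709.

1.37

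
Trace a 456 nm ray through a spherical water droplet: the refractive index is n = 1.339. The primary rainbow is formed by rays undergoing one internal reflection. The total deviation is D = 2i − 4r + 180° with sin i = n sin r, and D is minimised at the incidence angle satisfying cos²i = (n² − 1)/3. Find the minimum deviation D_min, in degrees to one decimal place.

138.8°

cos²i = (1.79292 − 1)/3 = 0.26431; i = arccos(0.51411) = 59.062°.
sin r = sin 59.062°/1.339 = 0.64057; r = 39.834°.
D_min = 2·59.062° − 4·39.834° + 180° = 138.786°.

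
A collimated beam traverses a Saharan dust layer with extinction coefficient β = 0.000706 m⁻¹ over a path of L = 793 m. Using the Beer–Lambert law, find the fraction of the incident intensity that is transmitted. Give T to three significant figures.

0.571

τ = β·L = 0.000706 × 793 = 0.5599.
T = exp(−0.5599) = 0.5713.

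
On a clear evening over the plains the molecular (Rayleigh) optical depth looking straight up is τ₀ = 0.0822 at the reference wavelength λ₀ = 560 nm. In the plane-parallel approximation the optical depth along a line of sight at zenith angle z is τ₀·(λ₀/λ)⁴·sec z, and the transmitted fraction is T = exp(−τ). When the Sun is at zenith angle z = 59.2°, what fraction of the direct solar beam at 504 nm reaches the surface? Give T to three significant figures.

0.783

sec 59.2° = 1.9530.
τ = 0.0822 × (560/504)⁴ × 1.9530 = 0.0822 × 1.5242 × 1.9530 = 0.2447.
T = exp(−0.2447) = 0.7830.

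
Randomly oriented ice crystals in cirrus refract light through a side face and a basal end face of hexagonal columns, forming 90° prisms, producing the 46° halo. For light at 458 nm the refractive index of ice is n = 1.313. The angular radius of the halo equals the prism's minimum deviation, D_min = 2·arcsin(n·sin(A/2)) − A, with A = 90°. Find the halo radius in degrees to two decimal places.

46.38°

n·sin(A/2) = 1.313 × sin 45° = 1.313 × 0.7071 = 0.9284.
D_min = 2·arcsin(0.9284) − 90° = 2 × 68.192° − 90° = 46.383°.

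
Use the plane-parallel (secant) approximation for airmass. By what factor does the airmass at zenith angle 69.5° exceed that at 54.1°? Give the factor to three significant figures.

1.67

X(69.5°)/X(54.1°) = sec 69.5° / sec 54.1° = cos 54.1° / cos 69.5° = 0.5864/0.3502 = 1.6744.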